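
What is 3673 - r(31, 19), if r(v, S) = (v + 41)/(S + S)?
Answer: 69751/19 ≈ 3671.1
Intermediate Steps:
r(v, S) = (41 + v)/(2*S) (r(v, S) = (41 + v)/((2*S)) = (41 + v)*(1/(2*S)) = (41 + v)/(2*S))
3673 - r(31, 19) = 3673 - (41 + 31)/(2*19) = 3673 - 72/(2*19) = 3673 - 1*36/19 = 3673 - 36/19 = 69751/19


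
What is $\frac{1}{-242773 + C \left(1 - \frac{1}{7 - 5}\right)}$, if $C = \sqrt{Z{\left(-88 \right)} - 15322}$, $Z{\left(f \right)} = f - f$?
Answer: $- \frac{485546}{117877466719} - \frac{i \sqrt{15322}}{117877466719} \approx -4.1191 \cdot 10^{-6} - 1.0501 \cdot 10^{-9} i$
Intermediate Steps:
$Z{\left(f \right)} = 0$
$C = i \sqrt{15322}$ ($C = \sqrt{0 - 15322} = \sqrt{-15322} = i \sqrt{15322} \approx 123.78 i$)
$\frac{1}{-242773 + C \left(1 - \frac{1}{7 - 5}\right)} = \frac{1}{-242773 + i \sqrt{15322} \left(1 - \frac{1}{7 - 5}\right)} = \frac{1}{-242773 + i \sqrt{15322} \left(1 - \frac{1}{2}\right)} = \frac{1}{-242773 + i \sqrt{15322} \cdot \frac{1}{2}} = \frac{1}{-242773 + \frac{i \sqrt{15322}}{2}}$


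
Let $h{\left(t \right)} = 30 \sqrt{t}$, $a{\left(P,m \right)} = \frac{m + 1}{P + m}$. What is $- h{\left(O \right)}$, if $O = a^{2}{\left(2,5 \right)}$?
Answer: $- \frac{180}{7} \approx -25.714$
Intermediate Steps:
$a{\left(P,m \right)} = \frac{1 + m}{P + m}$
$O = \frac{36}{49}$ ($O = \left(\frac{1 + 5}{2 + 5}\right)^{2} = \left(\frac{1}{7} \cdot 6\right)^{2} = \left(\frac{6}{7}\right)^{2} = \frac{36}{49} \approx 0.73469$)
$- h{\left(O \right)} = - 30 \sqrt{\frac{36}{49}} = - \frac{30 \cdot 6}{7} = \left(-1\right) \frac{180}{7} = - \frac{180}{7}$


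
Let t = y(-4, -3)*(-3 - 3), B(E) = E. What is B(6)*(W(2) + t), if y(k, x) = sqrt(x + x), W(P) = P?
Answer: 12 - 36*I*sqrt(6) ≈ 12.0 - 88.182*I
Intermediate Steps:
y(k, x) = sqrt(2)*sqrt(x) (y(k, x) = sqrt(2*x) = sqrt(2)*sqrt(x))
t = -6*I*sqrt(6) (t = (sqrt(2)*sqrt(-3))*(-3 - 3) = (sqrt(2)*(I*sqrt(3)))*(-6) = (I*sqrt(6))*(-6) = -6*I*sqrt(6) ≈ -14.697*I)
B(6)*(W(2) + t) = 6*(2 - 6*I*sqrt(6)) = 12 - 36*I*sqrt(6)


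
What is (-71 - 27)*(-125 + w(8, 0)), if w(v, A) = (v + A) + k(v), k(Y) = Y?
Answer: 10682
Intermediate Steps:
w(v, A) = A + 2*v (w(v, A) = (v + A) + v = (A + v) + v = A + 2*v)
(-71 - 27)*(-125 + w(8, 0)) = (-71 - 27)*(-125 + (0 + 2*8)) = -98*(-125 + (0 + 16)) = -98*(-125 + 16) = -98*(-109) = 10682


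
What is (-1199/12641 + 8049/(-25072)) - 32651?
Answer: -10348381456689/316935152 ≈ -32651.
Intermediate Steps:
(-1199/12641 + 8049/(-25072)) - 32651 = (-1199*1/12641 + 8049*(-1/25072)) - 32651 = (-1199/12641 - 8049/25072) - 32651 = -131808737/316935152 - 32651 = -10348381456689/316935152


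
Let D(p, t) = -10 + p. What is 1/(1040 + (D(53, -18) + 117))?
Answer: 1/1200 ≈ 0.00083333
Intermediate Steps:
1/(1040 + (D(53, -18) + 117)) = 1/(1040 + ((-10 + 53) + 117)) = 1/(1040 + (43 + 117)) = 1/(1040 + 160) = 1/1200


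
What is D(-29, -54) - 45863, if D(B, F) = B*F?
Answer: -44297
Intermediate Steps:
D(-29, -54) - 45863 = -29*(-54) - 45863 = 1566 - 45863 = -44297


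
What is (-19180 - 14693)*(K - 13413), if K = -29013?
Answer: 1437095898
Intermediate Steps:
(-19180 - 14693)*(K - 13413) = (-19180 - 14693)*(-29013 - 13413) = -33873*(-42426) = 1437095898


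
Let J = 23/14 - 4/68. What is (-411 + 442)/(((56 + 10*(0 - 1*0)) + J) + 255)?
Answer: 7378/74395 ≈ 0.099173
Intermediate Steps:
J = 377/238 (J = 23*(1/14) - 4*1/68 = 23/14 - 1/17 = 377/238 ≈ 1.5840)
(-411 + 442)/(((56 + 10*(0 - 1*0)) + J) + 255) = (-411 + 442)/(((56 + 10*(0 - 1*0)) + 377/238) + 255) = 31/(((56 + 10*(0 + 0)) + 377/238) + 255) = 31/(((56 + 10*0) + 377/238) + 255) = 31/(((56 + 0) + 377/238) + 255) = 31/((56 + 377/238) + 255) = 31/(13705/238 + 255) = 31/(74395/238) = 31*(238/74395) = 7378/74395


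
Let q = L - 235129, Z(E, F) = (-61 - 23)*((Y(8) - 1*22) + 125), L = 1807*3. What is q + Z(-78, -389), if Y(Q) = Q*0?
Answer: -238360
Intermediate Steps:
Y(Q) = 0
L = 5421
Z(E, F) = -8652 (Z(E, F) = (-61 - 23)*((0 - 1*22) + 125) = -84*((0 - 22) + 125) = -84*(-22 + 125) = -84*103 = -8652)
q = -229708 (q = 5421 - 235129 = -229708)
q + Z(-78, -389) = -229708 - 8652 = -238360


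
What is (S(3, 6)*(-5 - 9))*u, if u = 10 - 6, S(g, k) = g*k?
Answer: -1008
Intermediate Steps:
u = 4
(S(3, 6)*(-5 - 9))*u = ((3*6)*(-5 - 9))*4 = (18*(-14))*4 = -252*4 = -1008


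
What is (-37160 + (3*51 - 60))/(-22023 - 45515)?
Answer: 37067/67538 ≈ 0.54883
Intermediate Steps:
(-37160 + (3*51 - 60))/(-22023 - 45515) = (-37160 + (153 - 60))/(-67538) = (-37160 + 93)*(-1/67538) = -37067*(-1/67538) = 37067/67538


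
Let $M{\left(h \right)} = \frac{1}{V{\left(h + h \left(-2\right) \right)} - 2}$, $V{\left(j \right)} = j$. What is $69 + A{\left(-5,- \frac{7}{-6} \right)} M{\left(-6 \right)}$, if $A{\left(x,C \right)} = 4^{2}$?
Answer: $73$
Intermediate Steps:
$A{\left(x,C \right)} = 16$
$M{\left(h \right)} = \frac{1}{-2 - h}$ ($M{\left(h \right)} = \frac{1}{\left(h + h \left(-2\right)\right) - 2} = \frac{1}{\left(h - 2 h\right) - 2} = \frac{1}{- h - 2} = \frac{1}{-2 - h}$)
$69 + A{\left(-5,- \frac{7}{-6} \right)} M{\left(-6 \right)} = 69 + 16 \left(- \frac{1}{2 - 6}\right) = 69 + 16 \left(- \frac{1}{-4}\right) = 69 + 16 \left(\left(-1\right) \left(- \frac{1}{4}\right)\right) = 69 + 16 \cdot \frac{1}{4} = 69 + 4 = 73$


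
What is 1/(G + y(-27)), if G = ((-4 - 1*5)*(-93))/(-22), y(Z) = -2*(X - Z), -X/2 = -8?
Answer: -22/2729 ≈ -0.0080616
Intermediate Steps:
X = 16 (X = -2*(-8) = 16)
y(Z) = -32 + 2*Z (y(Z) = -2*(16 - Z) = -32 + 2*Z)
G = -837/22 (G = ((-4 - 5)*(-93))*(-1/22) = -9*(-93)*(-1/22) = 837*(-1/22) = -837/22 ≈ -38.045)
1/(G + y(-27)) = 1/(-837/22 + (-32 + 2*(-27))) = 1/(-837/22 + (-32 - 54)) = 1/(-837/22 - 86) = 1/(-2729/22) = -22/2729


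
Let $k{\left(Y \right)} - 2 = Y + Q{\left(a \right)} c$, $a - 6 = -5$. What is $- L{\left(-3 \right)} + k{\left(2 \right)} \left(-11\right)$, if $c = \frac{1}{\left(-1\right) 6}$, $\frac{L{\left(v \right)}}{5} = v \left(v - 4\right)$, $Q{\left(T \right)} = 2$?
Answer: $- \frac{436}{3} \approx -145.33$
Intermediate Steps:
$a = 1$ ($a = 6 - 5 = 1$)
$L{\left(v \right)} = 5 v \left(-4 + v\right)$ ($L{\left(v \right)} = 5 v \left(v - 4\right) = 5 v \left(-4 + v\right)$)
$c = - \frac{1}{6}$ ($c = \frac{1}{-6} = - \frac{1}{6} \approx -0.16667$)
$k{\left(Y \right)} = \frac{5}{3} + Y$ ($k{\left(Y \right)} = 2 + \left(Y + 2 \left(- \frac{1}{6}\right)\right) = 2 + \left(Y - \frac{1}{3}\right) = 2 + \left(- \frac{1}{3} + Y\right) = \frac{5}{3} + Y$)
$- L{\left(-3 \right)} + k{\left(2 \right)} \left(-11\right) = - 5 \left(-3\right) \left(-4 - 3\right) + \left(\frac{5}{3} + 2\right) \left(-11\right) = - 5 \left(-3\right) \left(-7\right) + \frac{11}{3} \left(-11\right) = \left(-1\right) 105 - \frac{121}{3} = -105 - \frac{121}{3} = - \frac{436}{3}$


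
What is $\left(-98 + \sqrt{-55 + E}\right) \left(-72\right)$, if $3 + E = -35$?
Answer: $7056 - 72 i \sqrt{93} \approx 7056.0 - 694.34 i$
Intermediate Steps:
$E = -38$ ($E = -3 - 35 = -38$)
$\left(-98 + \sqrt{-55 + E}\right) \left(-72\right) = \left(-98 + \sqrt{-55 - 38}\right) \left(-72\right) = \left(-98 + \sqrt{-93}\right) \left(-72\right) = \left(-98 + i \sqrt{93}\right) \left(-72\right) = 7056 - 72 i \sqrt{93}$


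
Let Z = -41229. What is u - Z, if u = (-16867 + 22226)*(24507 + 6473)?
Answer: 166063049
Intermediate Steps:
u = 166021820 (u = 5359*30980 = 166021820)
u - Z = 166021820 - 1*(-41229) = 166021820 + 41229 = 166063049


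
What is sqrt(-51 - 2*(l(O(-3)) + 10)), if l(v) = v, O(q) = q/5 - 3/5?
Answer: 7*I*sqrt(35)/5 ≈ 8.2825*I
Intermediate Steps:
O(q) = -3/5 + q/5 (O(q) = q*(1/5) - 3*1/5 = q/5 - 3/5 = -3/5 + q/5)
sqrt(-51 - 2*(l(O(-3)) + 10)) = sqrt(-51 - 2*((-3/5 + (1/5)*(-3)) + 10)) = sqrt(-51 - 2*((-3/5 - 3/5) + 10)) = sqrt(-51 - 2*(-6/5 + 10)) = sqrt(-51 - 2*44/5) = sqrt(-51 - 88/5) = sqrt(-343/5) = 7*I*sqrt(35)/5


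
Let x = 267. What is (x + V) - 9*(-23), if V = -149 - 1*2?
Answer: 323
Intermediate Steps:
V = -151 (V = -149 - 2 = -151)
(x + V) - 9*(-23) = (267 - 151) - 9*(-23) = 116 + 207 = 323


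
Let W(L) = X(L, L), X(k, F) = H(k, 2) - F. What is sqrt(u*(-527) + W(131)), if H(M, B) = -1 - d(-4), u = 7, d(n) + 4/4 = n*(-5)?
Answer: 16*I*sqrt(15) ≈ 61.968*I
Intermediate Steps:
d(n) = -1 - 5*n (d(n) = -1 + n*(-5) = -1 - 5*n)
H(M, B) = -20 (H(M, B) = -1 - (-1 - 5*(-4)) = -1 - (-1 + 20) = -1 - 1*19 = -1 - 19 = -20)
X(k, F) = -20 - F
W(L) = -20 - L
sqrt(u*(-527) + W(131)) = sqrt(7*(-527) + (-20 - 1*131)) = sqrt(-3689 + (-20 - 131)) = sqrt(-3689 - 151) = sqrt(-3840) = 16*I*sqrt(15)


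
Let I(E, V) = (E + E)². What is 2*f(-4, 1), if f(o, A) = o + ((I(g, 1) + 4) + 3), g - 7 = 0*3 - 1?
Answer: 294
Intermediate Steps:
g = 6 (g = 7 + (0*3 - 1) = 7 + (0 - 1) = 7 - 1 = 6)
I(E, V) = 4*E² (I(E, V) = (2*E)² = 4*E²)
f(o, A) = 151 + o (f(o, A) = o + ((4*6² + 4) + 3) = o + ((4*36 + 4) + 3) = o + ((144 + 4) + 3) = o + (148 + 3) = o + 151 = 151 + o)
2*f(-4, 1) = 2*(151 - 4) = 2*147 = 294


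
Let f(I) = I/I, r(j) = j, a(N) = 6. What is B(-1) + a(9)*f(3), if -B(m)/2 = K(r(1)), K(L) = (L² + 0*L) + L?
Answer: 2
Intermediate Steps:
f(I) = 1
K(L) = L + L² (K(L) = (L² + 0) + L = L² + L = L + L²)
B(m) = -4 (B(m) = -2*(1 + 1) = -2*2 = -4)
B(-1) + a(9)*f(3) = -4 + 6*1 = -4 + 6 = 2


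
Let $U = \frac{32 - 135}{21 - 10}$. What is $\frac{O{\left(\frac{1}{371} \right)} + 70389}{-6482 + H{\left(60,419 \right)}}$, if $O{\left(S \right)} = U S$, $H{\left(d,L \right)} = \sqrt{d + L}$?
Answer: $- \frac{266000357956}{24495237635} - \frac{287257406 \sqrt{479}}{171466663445} \approx -10.896$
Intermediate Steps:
$U = - \frac{103}{11} \approx -9.3636$
$H{\left(d,L \right)} = \sqrt{L + d}$
$O{\left(S \right)} = - \frac{103 S}{11}$
$\frac{O{\left(\frac{1}{371} \right)} + 70389}{-6482 + H{\left(60,419 \right)}} = \frac{- \frac{103}{11 \cdot 371} + 70389}{-6482 + \sqrt{419 + 60}} = \frac{\left(- \frac{103}{11}\right) \frac{1}{371} + 70389}{-6482 + \sqrt{479}} = \frac{- \frac{103}{4081} + 70389}{-6482 + \sqrt{479}} = \frac{287257406}{4081 \left(-6482 + \sqrt{479}\right)}$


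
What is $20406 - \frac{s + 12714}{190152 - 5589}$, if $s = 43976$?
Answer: $\frac{3766135888}{184563} \approx 20406.0$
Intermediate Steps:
$20406 - \frac{s + 12714}{190152 - 5589} = 20406 - \frac{43976 + 12714}{190152 - 5589} = 20406 - \frac{56690}{184563} = \frac{3766135888}{184563}$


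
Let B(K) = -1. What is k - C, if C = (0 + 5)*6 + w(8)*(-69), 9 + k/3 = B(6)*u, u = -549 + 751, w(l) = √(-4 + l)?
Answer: -525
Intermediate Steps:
u = 202
k = -633 (k = -27 + 3*(-1*202) = -27 + 3*(-202) = -27 - 606 = -633)
C = -108 (C = (0 + 5)*6 + √(-4 + 8)*(-69) = 5*6 + √4*(-69) = 30 + 2*(-69) = 30 - 138 = -108)
k - C = -633 - 1*(-108) = -633 + 108 = -525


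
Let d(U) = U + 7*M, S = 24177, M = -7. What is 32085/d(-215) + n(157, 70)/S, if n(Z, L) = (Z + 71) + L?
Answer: -258546791/2127576 ≈ -121.52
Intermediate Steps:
d(U) = -49 + U (d(U) = U + 7*(-7) = U - 49 = -49 + U)
n(Z, L) = 71 + L + Z (n(Z, L) = (71 + Z) + L = 71 + L + Z)
32085/d(-215) + n(157, 70)/S = 32085/(-49 - 215) + (71 + 70 + 157)/24177 = 32085/(-264) + 298*(1/24177) = 32085*(-1/264) + 298/24177 = -10695/88 + 298/24177 = -258546791/2127576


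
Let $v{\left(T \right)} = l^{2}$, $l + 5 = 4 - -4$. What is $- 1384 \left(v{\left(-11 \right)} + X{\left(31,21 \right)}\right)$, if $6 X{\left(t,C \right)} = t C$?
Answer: $-162620$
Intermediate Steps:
$l = 3$ ($l = -5 + \left(4 - -4\right) = -5 + \left(4 + 4\right) = -5 + 8 = 3$)
$X{\left(t,C \right)} = \frac{C t}{6}$ ($X{\left(t,C \right)} = \frac{t C}{6} = \frac{C t}{6}$)
$v{\left(T \right)} = 9$ ($v{\left(T \right)} = 3^{2} = 9$)
$- 1384 \left(v{\left(-11 \right)} + X{\left(31,21 \right)}\right) = - 1384 \left(9 + \frac{1}{6} \cdot 21 \cdot 31\right) = - 1384 \left(9 + \frac{217}{2}\right) = \left(-1384\right) \frac{235}{2} = -162620$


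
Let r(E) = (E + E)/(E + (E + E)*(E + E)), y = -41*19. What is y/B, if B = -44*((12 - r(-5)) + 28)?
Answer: 14801/33528 ≈ 0.44145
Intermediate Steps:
y = -779
r(E) = 2*E/(E + 4*E²) (r(E) = (2*E)/(E + (2*E)*(2*E)) = (2*E)/(E + 4*E²) = 2*E/(E + 4*E²))
B = -33528/19 (B = -44*((12 - 2/(1 + 4*(-5))) + 28) = -44*((12 - 2/(1 - 20)) + 28) = -44*((12 - 2/(-19)) + 28) = -44*((12 - 2*(-1)/19) + 28) = -44*((12 - 1*(-2/19)) + 28) = -44*((12 + 2/19) + 28) = -44*(230/19 + 28) = -44*762/19 = -33528/19 ≈ -1764.6)
y/B = -779/(-33528/19) = -779*(-19/33528) = 14801/33528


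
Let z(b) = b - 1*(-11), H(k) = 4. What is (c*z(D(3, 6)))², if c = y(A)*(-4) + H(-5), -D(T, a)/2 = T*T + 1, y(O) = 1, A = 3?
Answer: 0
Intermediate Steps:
D(T, a) = -2 - 2*T² (D(T, a) = -2*(T*T + 1) = -2*(T² + 1) = -2*(1 + T²) = -2 - 2*T²)
z(b) = 11 + b (z(b) = b + 11 = 11 + b)
c = 0 (c = 1*(-4) + 4 = -4 + 4 = 0)
(c*z(D(3, 6)))² = (0*(11 + (-2 - 2*3²)))² = (0*(11 + (-2 - 2*9)))² = (0*(11 + (-2 - 18)))² = (0*(11 - 20))² = (0*(-9))² = 0² = 0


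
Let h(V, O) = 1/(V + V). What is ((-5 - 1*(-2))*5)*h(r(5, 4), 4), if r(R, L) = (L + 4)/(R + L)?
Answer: -135/16 ≈ -8.4375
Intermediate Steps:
r(R, L) = (4 + L)/(L + R)
h(V, O) = 1/(2*V)
((-5 - 1*(-2))*5)*h(r(5, 4), 4) = ((-5 - 1*(-2))*5)*(1/(2*(((4 + 4)/(4 + 5))))) = ((-5 + 2)*5)*(1/(2*((8/9)))) = (-3*5)*(1/(2*(((⅑)*8)))) = -15/(2*8/9) = -15*9/(2*8) = -15*9/16 = -135/16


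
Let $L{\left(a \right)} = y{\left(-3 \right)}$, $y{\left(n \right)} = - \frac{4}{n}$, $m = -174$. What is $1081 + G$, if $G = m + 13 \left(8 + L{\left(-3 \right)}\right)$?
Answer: $\frac{3085}{3} \approx 1028.3$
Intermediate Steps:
$L{\left(a \right)} = \frac{4}{3}$ ($L{\left(a \right)} = - \frac{4}{-3} = \left(-4\right) \left(- \frac{1}{3}\right) = \frac{4}{3}$)
$G = - \frac{158}{3}$ ($G = -174 + 13 \left(8 + \frac{4}{3}\right) = -174 + 13 \cdot \frac{28}{3} = -174 + \frac{364}{3} = - \frac{158}{3} \approx -52.667$)
$1081 + G = 1081 - \frac{158}{3} = \frac{3085}{3}$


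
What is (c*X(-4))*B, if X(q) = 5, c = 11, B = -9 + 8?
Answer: -55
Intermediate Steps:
B = -1
(c*X(-4))*B = (11*5)*(-1) = 55*(-1) = -55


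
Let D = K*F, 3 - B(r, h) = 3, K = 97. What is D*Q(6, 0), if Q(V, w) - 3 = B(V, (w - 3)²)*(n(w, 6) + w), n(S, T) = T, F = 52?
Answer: 15132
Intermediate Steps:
B(r, h) = 0 (B(r, h) = 3 - 1*3 = 3 - 3 = 0)
D = 5044 (D = 97*52 = 5044)
Q(V, w) = 3 (Q(V, w) = 3 + 0*(6 + w) = 3 + 0 = 3)
D*Q(6, 0) = 5044*3 = 15132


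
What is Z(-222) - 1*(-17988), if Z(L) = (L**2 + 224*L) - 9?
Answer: 17535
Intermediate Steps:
Z(L) = -9 + L**2 + 224*L
Z(-222) - 1*(-17988) = (-9 + (-222)**2 + 224*(-222)) - 1*(-17988) = (-9 + 49284 - 49728) + 17988 = -453 + 17988 = 17535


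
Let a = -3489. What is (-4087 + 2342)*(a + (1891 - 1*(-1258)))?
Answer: 593300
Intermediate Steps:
(-4087 + 2342)*(a + (1891 - 1*(-1258))) = (-4087 + 2342)*(-3489 + (1891 - 1*(-1258))) = -1745*(-3489 + (1891 + 1258)) = -1745*(-3489 + 3149) = -1745*(-340) = 593300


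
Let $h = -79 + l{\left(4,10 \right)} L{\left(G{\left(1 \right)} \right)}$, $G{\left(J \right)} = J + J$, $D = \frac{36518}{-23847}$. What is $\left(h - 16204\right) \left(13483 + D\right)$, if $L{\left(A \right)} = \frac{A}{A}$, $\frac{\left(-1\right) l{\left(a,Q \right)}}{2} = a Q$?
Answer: $- \frac{5260583135629}{23847} \approx -2.206 \cdot 10^{8}$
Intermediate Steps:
$D = - \frac{36518}{23847}$ ($D = 36518 \left(- \frac{1}{23847}\right) = - \frac{36518}{23847} \approx -1.5313$)
$G{\left(J \right)} = 2 J$
$l{\left(a,Q \right)} = - 2 Q a$ ($l{\left(a,Q \right)} = - 2 a Q = - 2 Q a$)
$L{\left(A \right)} = 1$
$h = -159$ ($h = -79 + \left(-2\right) 10 \cdot 4 \cdot 1 = -79 - 80 = -159$)
$\left(h - 16204\right) \left(13483 + D\right) = \left(-159 - 16204\right) \left(13483 - \frac{36518}{23847}\right) = \left(-16363\right) \frac{321492583}{23847} = - \frac{5260583135629}{23847}$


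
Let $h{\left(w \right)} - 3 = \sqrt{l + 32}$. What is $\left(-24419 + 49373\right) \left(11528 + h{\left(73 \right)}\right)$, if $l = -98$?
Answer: $287744574 + 24954 i \sqrt{66} \approx 2.8774 \cdot 10^{8} + 2.0273 \cdot 10^{5} i$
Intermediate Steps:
$h{\left(w \right)} = 3 + i \sqrt{66}$ ($h{\left(w \right)} = 3 + \sqrt{-98 + 32} = 3 + \sqrt{-66} = 3 + i \sqrt{66}$)
$\left(-24419 + 49373\right) \left(11528 + h{\left(73 \right)}\right) = \left(-24419 + 49373\right) \left(11528 + \left(3 + i \sqrt{66}\right)\right) = 24954 \left(11531 + i \sqrt{66}\right) = 287744574 + 24954 i \sqrt{66}$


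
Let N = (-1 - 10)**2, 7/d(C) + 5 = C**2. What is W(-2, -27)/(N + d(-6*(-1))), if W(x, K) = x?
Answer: -31/1879 ≈ -0.016498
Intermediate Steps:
d(C) = 7/(-5 + C**2)
N = 121 (N = (-11)**2 = 121)
W(-2, -27)/(N + d(-6*(-1))) = -2/(121 + 7/(-5 + (-6*(-1))**2)) = -2/(121 + 7/(-5 + 6**2)) = -2/(121 + 7/(-5 + 36)) = -2/(121 + 7/31) = -2/3758/31 = -2*31/3758 = -31/1879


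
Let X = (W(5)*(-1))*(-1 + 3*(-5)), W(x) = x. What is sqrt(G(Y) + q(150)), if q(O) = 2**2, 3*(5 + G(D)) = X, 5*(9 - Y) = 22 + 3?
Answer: sqrt(231)/3 ≈ 5.0662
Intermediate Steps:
Y = 4 (Y = 9 - (22 + 3)/5 = 9 - 1/5*25 = 9 - 5 = 4)
X = 80 (X = (5*(-1))*(-1 + 3*(-5)) = -5*(-1 - 15) = -5*(-16) = 80)
G(D) = 65/3 (G(D) = -5 + (1/3)*80 = -5 + 80/3 = 65/3)
q(O) = 4
sqrt(G(Y) + q(150)) = sqrt(65/3 + 4) = sqrt(77/3) = sqrt(231)/3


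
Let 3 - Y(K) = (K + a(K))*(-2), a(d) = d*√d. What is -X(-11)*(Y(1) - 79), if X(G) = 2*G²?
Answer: 17424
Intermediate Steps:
a(d) = d^(3/2)
Y(K) = 3 + 2*K + 2*K^(3/2) (Y(K) = 3 - (K + K^(3/2))*(-2) = 3 - (-2*K - 2*K^(3/2)) = 3 + (2*K + 2*K^(3/2)) = 3 + 2*K + 2*K^(3/2))
-X(-11)*(Y(1) - 79) = -2*(-11)²*((3 + 2*1 + 2*1^(3/2)) - 79) = -2*121*((3 + 2 + 2*1) - 79) = -242*((3 + 2 + 2) - 79) = -242*(7 - 79) = -242*(-72) = -1*(-17424) = 17424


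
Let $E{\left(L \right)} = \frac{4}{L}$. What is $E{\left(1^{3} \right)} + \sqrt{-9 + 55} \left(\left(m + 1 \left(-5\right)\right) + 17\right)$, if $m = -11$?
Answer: $4 + \sqrt{46} \approx 10.782$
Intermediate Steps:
$E{\left(1^{3} \right)} + \sqrt{-9 + 55} \left(\left(m + 1 \left(-5\right)\right) + 17\right) = \frac{4}{1^{3}} + \sqrt{-9 + 55} \left(\left(-11 + 1 \left(-5\right)\right) + 17\right) = \frac{4}{1} + \sqrt{46} \left(\left(-11 - 5\right) + 17\right) = 4 \cdot 1 + \sqrt{46} \left(-16 + 17\right) = 4 + \sqrt{46} \cdot 1 = 4 + \sqrt{46}$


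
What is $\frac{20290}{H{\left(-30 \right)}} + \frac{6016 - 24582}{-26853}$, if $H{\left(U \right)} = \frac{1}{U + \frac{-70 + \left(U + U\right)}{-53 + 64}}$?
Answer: $- \frac{250629585974}{295383} \approx -8.4849 \cdot 10^{5}$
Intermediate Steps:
$H{\left(U \right)} = \frac{1}{- \frac{70}{11} + \frac{13 U}{11}}$ ($H{\left(U \right)} = \frac{1}{U + \frac{-70 + 2 U}{11}} = \frac{1}{U + \left(-70 + 2 U\right) \frac{1}{11}} = \frac{1}{U + \left(- \frac{70}{11} + \frac{2 U}{11}\right)} = \frac{1}{- \frac{70}{11} + \frac{13 U}{11}}$)
$\frac{20290}{H{\left(-30 \right)}} + \frac{6016 - 24582}{-26853} = \frac{20290}{11 \frac{1}{-70 + 13 \left(-30\right)}} + \frac{6016 - 24582}{-26853} = \frac{20290}{11 \frac{1}{-70 - 390}} + \left(6016 - 24582\right) \left(- \frac{1}{26853}\right) = \frac{20290}{11 \frac{1}{-460}} - - \frac{18566}{26853} = \frac{20290}{11 \left(- \frac{1}{460}\right)} + \frac{18566}{26853} = \frac{20290}{- \frac{11}{460}} + \frac{18566}{26853} = 20290 \left(- \frac{460}{11}\right) + \frac{18566}{26853} = - \frac{9333400}{11} + \frac{18566}{26853} = - \frac{250629585974}{295383}$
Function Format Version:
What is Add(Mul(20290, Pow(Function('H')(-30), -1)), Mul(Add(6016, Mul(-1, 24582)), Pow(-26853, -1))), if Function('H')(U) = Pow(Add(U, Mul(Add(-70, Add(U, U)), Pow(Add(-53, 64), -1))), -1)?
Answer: Rational(-250629585974, 295383) ≈ -8.4849e+5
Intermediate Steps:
Function('H')(U) = Pow(Add(Rational(-70, 11), Mul(Rational(13, 11), U)), -1) (Function('H')(U) = Pow(Add(U, Mul(Add(-70, Mul(2, U)), Pow(11, -1))), -1) = Pow(Add(U, Mul(Add(-70, Mul(2, U)), Rational(1, 11))), -1) = Pow(Add(U, Add(Rational(-70, 11), Mul(Rational(2, 11), U))), -1) = Pow(Add(Rational(-70, 11), Mul(Rational(13, 11), U)), -1))
Add(Mul(20290, Pow(Function('H')(-30), -1)), Mul(Add(6016, Mul(-1, 24582)), Pow(-26853, -1))) = Add(Mul(20290, Pow(Mul(11, Pow(Add(-70, Mul(13, -30)), -1)), -1)), Mul(Add(6016, Mul(-1, 24582)), Pow(-26853, -1))) = Add(Mul(20290, Pow(Mul(11, Pow(Add(-70, -390), -1)), -1)), Mul(Add(6016, -24582), Rational(-1, 26853))) = Add(Mul(20290, Pow(Mul(11, Pow(-460, -1)), -1)), Mul(-18566, Rational(-1, 26853))) = Add(Mul(20290, Pow(Mul(11, Rational(-1, 460)), -1)), Rational(18566, 26853)) = Add(Mul(20290, Pow(Rational(-11, 460), -1)), Rational(18566, 26853)) = Add(Mul(20290, Rational(-460, 11)), Rational(18566, 26853)) = Add(Rational(-9333400, 11), Rational(18566, 26853)) = Rational(-250629585974, 295383)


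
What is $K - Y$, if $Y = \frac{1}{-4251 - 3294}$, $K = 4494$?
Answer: $\frac{33907231}{7545} \approx 4494.0$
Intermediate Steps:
$Y = - \frac{1}{7545}$ ($Y = \frac{1}{-7545} = - \frac{1}{7545} \approx -0.00013254$)
$K - Y = 4494 - - \frac{1}{7545} = 4494 + \frac{1}{7545} = \frac{33907231}{7545}$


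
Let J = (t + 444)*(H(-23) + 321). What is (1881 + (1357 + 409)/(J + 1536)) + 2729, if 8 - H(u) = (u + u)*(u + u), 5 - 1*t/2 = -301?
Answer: 4346159597/942768 ≈ 4610.0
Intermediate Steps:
t = 612 (t = 10 - 2*(-301) = 10 + 602 = 612)
H(u) = 8 - 4*u**2 (H(u) = 8 - (u + u)*(u + u) = 8 - 2*u*2*u = 8 - 4*u**2)
J = -1887072 (J = (612 + 444)*((8 - 4*(-23)**2) + 321) = 1056*((8 - 4*529) + 321) = 1056*((8 - 2116) + 321) = 1056*(-2108 + 321) = 1056*(-1787) = -1887072)
(1881 + (1357 + 409)/(J + 1536)) + 2729 = (1881 + (1357 + 409)/(-1887072 + 1536)) + 2729 = (1881 + 1766/(-1885536)) + 2729 = (1881 + 1766*(-1/1885536)) + 2729 = (1881 - 883/942768) + 2729 = 1773345725/942768 + 2729 = 4346159597/942768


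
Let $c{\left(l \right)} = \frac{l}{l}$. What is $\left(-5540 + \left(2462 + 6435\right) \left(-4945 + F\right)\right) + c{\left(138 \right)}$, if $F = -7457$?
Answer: $-110346133$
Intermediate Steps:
$c{\left(l \right)} = 1$
$\left(-5540 + \left(2462 + 6435\right) \left(-4945 + F\right)\right) + c{\left(138 \right)} = \left(-5540 + \left(2462 + 6435\right) \left(-4945 - 7457\right)\right) + 1 = \left(-5540 + 8897 \left(-12402\right)\right) + 1 = \left(-5540 - 110340594\right) + 1 = -110346134 + 1 = -110346133$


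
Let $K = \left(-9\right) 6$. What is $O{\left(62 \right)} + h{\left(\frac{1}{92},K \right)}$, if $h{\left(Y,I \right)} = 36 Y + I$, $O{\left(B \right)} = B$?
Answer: $\frac{193}{23} \approx 8.3913$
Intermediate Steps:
$K = -54$
$h{\left(Y,I \right)} = I + 36 Y$
$O{\left(62 \right)} + h{\left(\frac{1}{92},K \right)} = 62 - \left(54 - \frac{36}{92}\right) = 62 + \left(-54 + 36 \cdot \frac{1}{92}\right) = 62 + \left(-54 + \frac{9}{23}\right) = 62 - \frac{1233}{23} = \frac{193}{23}$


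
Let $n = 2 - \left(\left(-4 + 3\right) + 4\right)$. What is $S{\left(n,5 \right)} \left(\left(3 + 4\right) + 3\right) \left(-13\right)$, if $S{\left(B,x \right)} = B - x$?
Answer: $780$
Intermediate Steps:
$n = -1$ ($n = 2 - \left(-1 + 4\right) = 2 - 3 = -1$)
$S{\left(n,5 \right)} \left(\left(3 + 4\right) + 3\right) \left(-13\right) = \left(-1 - 5\right) \left(\left(3 + 4\right) + 3\right) \left(-13\right) = \left(-1 - 5\right) \left(7 + 3\right) \left(-13\right) = \left(-6\right) 10 \left(-13\right) = \left(-60\right) \left(-13\right) = 780$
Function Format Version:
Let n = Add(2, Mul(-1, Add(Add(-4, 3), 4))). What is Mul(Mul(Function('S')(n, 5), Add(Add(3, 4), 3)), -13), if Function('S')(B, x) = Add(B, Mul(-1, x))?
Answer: 780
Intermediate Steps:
n = -1 (n = Add(2, Mul(-1, Add(-1, 4))) = Add(2, Mul(-1, 3)) = Add(2, -3) = -1)
Mul(Mul(Function('S')(n, 5), Add(Add(3, 4), 3)), -13) = Mul(Mul(Add(-1, Mul(-1, 5)), Add(Add(3, 4), 3)), -13) = Mul(Mul(Add(-1, -5), Add(7, 3)), -13) = Mul(Mul(-6, 10), -13) = Mul(-60, -13) = 780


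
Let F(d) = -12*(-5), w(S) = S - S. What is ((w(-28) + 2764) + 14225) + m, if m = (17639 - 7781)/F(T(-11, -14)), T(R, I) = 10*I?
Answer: 171533/10 ≈ 17153.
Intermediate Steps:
w(S) = 0
F(d) = 60
m = 1643/10 (m = (17639 - 7781)/60 = 9858*(1/60) = 1643/10 ≈ 164.30)
((w(-28) + 2764) + 14225) + m = ((0 + 2764) + 14225) + 1643/10 = (2764 + 14225) + 1643/10 = 16989 + 1643/10 = 171533/10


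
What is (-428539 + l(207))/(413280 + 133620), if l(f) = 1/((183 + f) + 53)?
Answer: -47460694/60569175 ≈ -0.78358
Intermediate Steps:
l(f) = 1/(236 + f)
(-428539 + l(207))/(413280 + 133620) = (-428539 + 1/(236 + 207))/(413280 + 133620) = (-428539 + 1/443)/546900 = (-428539 + 1/443)*(1/546900) = -189842776/443*1/546900 = -47460694/60569175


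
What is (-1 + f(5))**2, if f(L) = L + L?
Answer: 81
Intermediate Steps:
f(L) = 2*L
(-1 + f(5))**2 = (-1 + 2*5)**2 = (-1 + 10)**2 = 9**2 = 81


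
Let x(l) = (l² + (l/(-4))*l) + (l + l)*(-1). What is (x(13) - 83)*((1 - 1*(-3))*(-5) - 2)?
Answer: -781/2 ≈ -390.50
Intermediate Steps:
x(l) = -2*l + 3*l²/4 (x(l) = (l² + (l*(-¼))*l) + (2*l)*(-1) = (l² + (-l/4)*l) - 2*l = (l² - l²/4) - 2*l = 3*l²/4 - 2*l = -2*l + 3*l²/4)
(x(13) - 83)*((1 - 1*(-3))*(-5) - 2) = ((¼)*13*(-8 + 3*13) - 83)*((1 - 1*(-3))*(-5) - 2) = ((¼)*13*(-8 + 39) - 83)*((1 + 3)*(-5) - 2) = ((¼)*13*31 - 83)*(4*(-5) - 2) = (403/4 - 83)*(-20 - 2) = (71/4)*(-22) = -781/2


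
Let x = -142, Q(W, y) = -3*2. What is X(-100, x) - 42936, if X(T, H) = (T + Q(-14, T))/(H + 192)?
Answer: -1073453/25 ≈ -42938.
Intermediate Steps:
Q(W, y) = -6
X(T, H) = (-6 + T)/(192 + H) (X(T, H) = (T - 6)/(H + 192) = (-6 + T)/(192 + H))
X(-100, x) - 42936 = (-6 - 100)/(192 - 142) - 42936 = -106/50 - 42936 = (1/50)*(-106) - 42936 = -53/25 - 42936 = -1073453/25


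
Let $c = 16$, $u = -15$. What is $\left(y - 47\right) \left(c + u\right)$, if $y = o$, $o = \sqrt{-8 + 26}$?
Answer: $-47 + 3 \sqrt{2} \approx -42.757$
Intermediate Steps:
$o = 3 \sqrt{2}$ ($o = \sqrt{18} = 3 \sqrt{2} \approx 4.2426$)
$y = 3 \sqrt{2} \approx 4.2426$
$\left(y - 47\right) \left(c + u\right) = \left(3 \sqrt{2} - 47\right) \left(16 - 15\right) = \left(-47 + 3 \sqrt{2}\right) 1 = -47 + 3 \sqrt{2}$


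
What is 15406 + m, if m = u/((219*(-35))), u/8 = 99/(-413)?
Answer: 16256642554/1055215 ≈ 15406.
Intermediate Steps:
u = -792/413 (u = 8*(99/(-413)) = 8*(99*(-1/413)) = 8*(-99/413) = -792/413 ≈ -1.9177)
m = 264/1055215 (m = -792/(413*(219*(-35))) = -792/413/(-7665) = -792/413*(-1/7665) = 264/1055215 ≈ 0.00025019)
15406 + m = 15406 + 264/1055215 = 16256642554/1055215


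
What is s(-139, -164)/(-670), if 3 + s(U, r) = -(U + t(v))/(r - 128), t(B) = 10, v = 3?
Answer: 3/584 ≈ 0.0051370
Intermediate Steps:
s(U, r) = -3 - (10 + U)/(-128 + r) (s(U, r) = -3 - (U + 10)/(r - 128) = -3 - (10 + U)/(-128 + r))
s(-139, -164)/(-670) = ((374 - 1*(-139) - 3*(-164))/(-128 - 164))/(-670) = ((374 + 139 + 492)/(-292))*(-1/670) = -1/292*1005*(-1/670) = -1005/292*(-1/670) = 3/584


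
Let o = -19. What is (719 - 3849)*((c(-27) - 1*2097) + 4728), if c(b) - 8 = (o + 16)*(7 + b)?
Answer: -8447870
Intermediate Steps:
c(b) = -13 - 3*b (c(b) = 8 + (-19 + 16)*(7 + b) = 8 - 3*(7 + b) = 8 + (-21 - 3*b) = -13 - 3*b)
(719 - 3849)*((c(-27) - 1*2097) + 4728) = (719 - 3849)*(((-13 - 3*(-27)) - 1*2097) + 4728) = -3130*(((-13 + 81) - 2097) + 4728) = -3130*((68 - 2097) + 4728) = -3130*(-2029 + 4728) = -3130*2699 = -8447870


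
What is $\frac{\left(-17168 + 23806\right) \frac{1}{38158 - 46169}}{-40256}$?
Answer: $\frac{3319}{161245408} \approx 2.0584 \cdot 10^{-5}$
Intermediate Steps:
$\frac{\left(-17168 + 23806\right) \frac{1}{38158 - 46169}}{-40256} = \frac{6638}{-8011} \left(- \frac{1}{40256}\right) = 6638 \left(- \frac{1}{8011}\right) \left(- \frac{1}{40256}\right) = \left(- \frac{6638}{8011}\right) \left(- \frac{1}{40256}\right) = \frac{3319}{161245408}$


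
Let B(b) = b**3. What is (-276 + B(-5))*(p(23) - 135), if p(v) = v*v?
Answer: -157994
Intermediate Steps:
p(v) = v**2
(-276 + B(-5))*(p(23) - 135) = (-276 + (-5)**3)*(23**2 - 135) = (-276 - 125)*(529 - 135) = -401*394 = -157994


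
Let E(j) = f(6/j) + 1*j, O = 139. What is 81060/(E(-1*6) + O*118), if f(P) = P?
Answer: 5404/1093 ≈ 4.9442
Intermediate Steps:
E(j) = j + 6/j (E(j) = 6/j + 1*j = 6/j + j = j + 6/j)
81060/(E(-1*6) + O*118) = 81060/((-1*6 + 6/((-1*6))) + 139*118) = 81060/((-6 + 6/(-6)) + 16402) = 81060/((-6 + 6*(-1/6)) + 16402) = 81060/((-6 - 1) + 16402) = 81060/(-7 + 16402) = 81060/16395 = 81060*(1/16395) = 5404/1093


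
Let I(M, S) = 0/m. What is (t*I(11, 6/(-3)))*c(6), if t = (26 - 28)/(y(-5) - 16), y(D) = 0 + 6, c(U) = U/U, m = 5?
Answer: 0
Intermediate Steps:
c(U) = 1
y(D) = 6
I(M, S) = 0 (I(M, S) = 0/5 = 0*(⅕) = 0)
t = ⅕ (t = (26 - 28)/(6 - 16) = -2/(-10) = -2*(-⅒) = ⅕ ≈ 0.20000)
(t*I(11, 6/(-3)))*c(6) = ((⅕)*0)*1 = 0*1 = 0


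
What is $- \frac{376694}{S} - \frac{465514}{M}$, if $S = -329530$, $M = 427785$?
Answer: $\frac{774321437}{14096799105} \approx 0.054929$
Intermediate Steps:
$- \frac{376694}{S} - \frac{465514}{M} = - \frac{376694}{-329530} - \frac{465514}{427785} = \left(-376694\right) \left(- \frac{1}{329530}\right) - \frac{465514}{427785} = \frac{188347}{164765} - \frac{465514}{427785} = \frac{774321437}{14096799105}$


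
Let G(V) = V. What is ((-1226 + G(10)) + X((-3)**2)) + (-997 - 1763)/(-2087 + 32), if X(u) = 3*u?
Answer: -162709/137 ≈ -1187.7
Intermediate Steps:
((-1226 + G(10)) + X((-3)**2)) + (-997 - 1763)/(-2087 + 32) = ((-1226 + 10) + 3*(-3)**2) + (-997 - 1763)/(-2087 + 32) = (-1216 + 3*9) - 2760/(-2055) = (-1216 + 27) - 2760*(-1/2055) = -1189 + 184/137 = -162709/137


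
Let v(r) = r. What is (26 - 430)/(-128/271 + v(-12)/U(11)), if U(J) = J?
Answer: 301081/1165 ≈ 258.44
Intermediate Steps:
(26 - 430)/(-128/271 + v(-12)/U(11)) = (26 - 430)/(-128/271 - 12/11) = -404/(-128*1/271 - 12*1/11) = -404/(-128/271 - 12/11) = -404/(-4660/2981) = -404*(-2981/4660) = 301081/1165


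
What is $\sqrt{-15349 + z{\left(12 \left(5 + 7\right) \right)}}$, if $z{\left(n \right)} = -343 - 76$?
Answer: $6 i \sqrt{438} \approx 125.57 i$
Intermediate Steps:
$z{\left(n \right)} = -419$
$\sqrt{-15349 + z{\left(12 \left(5 + 7\right) \right)}} = \sqrt{-15349 - 419} = \sqrt{-15768} = 6 i \sqrt{438}$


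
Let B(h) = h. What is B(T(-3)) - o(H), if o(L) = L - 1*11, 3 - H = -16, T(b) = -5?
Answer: -13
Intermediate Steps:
H = 19 (H = 3 - 1*(-16) = 3 + 16 = 19)
o(L) = -11 + L (o(L) = L - 11 = -11 + L)
B(T(-3)) - o(H) = -5 - (-11 + 19) = -5 - 1*8 = -5 - 8 = -13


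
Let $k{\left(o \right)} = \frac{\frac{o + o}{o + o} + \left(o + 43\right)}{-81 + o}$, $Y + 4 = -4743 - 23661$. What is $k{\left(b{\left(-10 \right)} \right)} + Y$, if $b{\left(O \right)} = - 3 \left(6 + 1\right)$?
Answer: $- \frac{2897639}{102} \approx -28408.0$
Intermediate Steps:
$Y = -28408$ ($Y = -4 - 28404 = -28408$)
$b{\left(O \right)} = -21$ ($b{\left(O \right)} = \left(-3\right) 7 = -21$)
$k{\left(o \right)} = \frac{44 + o}{-81 + o}$ ($k{\left(o \right)} = \frac{\frac{2 o}{2 o} + \left(43 + o\right)}{-81 + o} = \frac{2 o \frac{1}{2 o} + \left(43 + o\right)}{-81 + o} = \frac{1 + \left(43 + o\right)}{-81 + o} = \frac{44 + o}{-81 + o}$)
$k{\left(b{\left(-10 \right)} \right)} + Y = \frac{44 - 21}{-81 - 21} - 28408 = \frac{1}{-102} \cdot 23 - 28408 = \left(- \frac{1}{102}\right) 23 - 28408 = - \frac{23}{102} - 28408 = - \frac{2897639}{102}$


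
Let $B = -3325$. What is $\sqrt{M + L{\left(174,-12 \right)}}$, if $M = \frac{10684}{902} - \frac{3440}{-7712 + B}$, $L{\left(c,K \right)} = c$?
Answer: $\frac{2 \sqrt{1153116823833546}}{4977687} \approx 13.644$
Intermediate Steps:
$M = \frac{60511094}{4977687}$ ($M = \frac{10684}{902} - \frac{3440}{-7712 - 3325} = 10684 \cdot \frac{1}{902} - \frac{3440}{-11037} = \frac{5342}{451} - - \frac{3440}{11037} = \frac{5342}{451} + \frac{3440}{11037} = \frac{60511094}{4977687} \approx 12.156$)
$\sqrt{M + L{\left(174,-12 \right)}} = \sqrt{\frac{60511094}{4977687} + 174} = \sqrt{\frac{926628632}{4977687}} = \frac{2 \sqrt{1153116823833546}}{4977687}$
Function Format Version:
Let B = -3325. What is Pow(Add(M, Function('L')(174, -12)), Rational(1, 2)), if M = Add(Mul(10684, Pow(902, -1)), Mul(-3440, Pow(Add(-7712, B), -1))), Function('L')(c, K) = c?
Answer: Mul(Rational(2, 4977687), Pow(1153116823833546, Rational(1, 2))) ≈ 13.644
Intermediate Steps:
M = Rational(60511094, 4977687) (M = Add(Mul(10684, Pow(902, -1)), Mul(-3440, Pow(Add(-7712, -3325), -1))) = Add(Mul(10684, Rational(1, 902)), Mul(-3440, Pow(-11037, -1))) = Add(Rational(5342, 451), Mul(-3440, Rational(-1, 11037))) = Add(Rational(5342, 451), Rational(3440, 11037)) = Rational(60511094, 4977687) ≈ 12.156)
Pow(Add(M, Function('L')(174, -12)), Rational(1, 2)) = Pow(Add(Rational(60511094, 4977687), 174), Rational(1, 2)) = Pow(Rational(926628632, 4977687), Rational(1, 2)) = Mul(Rational(2, 4977687), Pow(1153116823833546, Rational(1, 2)))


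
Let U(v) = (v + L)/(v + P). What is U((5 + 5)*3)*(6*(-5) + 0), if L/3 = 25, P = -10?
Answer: -315/2 ≈ -157.50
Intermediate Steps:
L = 75 (L = 3*25 = 75)
U(v) = (75 + v)/(-10 + v) (U(v) = (v + 75)/(v - 10) = (75 + v)/(-10 + v))
U((5 + 5)*3)*(6*(-5) + 0) = ((75 + (5 + 5)*3)/(-10 + (5 + 5)*3))*(6*(-5) + 0) = ((75 + 10*3)/(-10 + 10*3))*(-30 + 0) = ((75 + 30)/(-10 + 30))*(-30) = (105/20)*(-30) = ((1/20)*105)*(-30) = (21/4)*(-30) = -315/2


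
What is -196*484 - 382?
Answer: -95246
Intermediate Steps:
-196*484 - 382 = -94864 - 382 = -95246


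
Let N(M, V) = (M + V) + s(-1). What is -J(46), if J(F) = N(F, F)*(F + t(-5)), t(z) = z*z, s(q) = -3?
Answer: -6319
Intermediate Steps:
N(M, V) = -3 + M + V (N(M, V) = (M + V) - 3 = -3 + M + V)
t(z) = z²
J(F) = (-3 + 2*F)*(25 + F) (J(F) = (-3 + F + F)*(F + (-5)²) = (-3 + 2*F)*(F + 25) = (-3 + 2*F)*(25 + F))
-J(46) = -(-3 + 2*46)*(25 + 46) = -(-3 + 92)*71 = -89*71 = -1*6319 = -6319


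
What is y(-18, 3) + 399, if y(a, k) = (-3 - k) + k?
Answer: 396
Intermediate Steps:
y(a, k) = -3
y(-18, 3) + 399 = -3 + 399 = 396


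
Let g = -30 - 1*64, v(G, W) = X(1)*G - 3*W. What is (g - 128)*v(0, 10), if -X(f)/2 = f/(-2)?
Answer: 6660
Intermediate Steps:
X(f) = f (X(f) = -2*f/(-2) = -2*f*(-1)/2 = -(-1)*f = f)
v(G, W) = G - 3*W (v(G, W) = 1*G - 3*W = G - 3*W)
g = -94 (g = -30 - 64 = -94)
(g - 128)*v(0, 10) = (-94 - 128)*(0 - 3*10) = -222*(0 - 30) = -222*(-30) = 6660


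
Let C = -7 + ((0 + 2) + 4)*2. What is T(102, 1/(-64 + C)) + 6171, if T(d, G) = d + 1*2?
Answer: 6275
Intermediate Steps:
C = 5 (C = -7 + (2 + 4)*2 = -7 + 6*2 = -7 + 12 = 5)
T(d, G) = 2 + d (T(d, G) = d + 2 = 2 + d)
T(102, 1/(-64 + C)) + 6171 = (2 + 102) + 6171 = 104 + 6171 = 6275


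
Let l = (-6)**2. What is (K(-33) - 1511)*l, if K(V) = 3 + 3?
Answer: -54180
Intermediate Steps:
l = 36
K(V) = 6
(K(-33) - 1511)*l = (6 - 1511)*36 = -1505*36 = -54180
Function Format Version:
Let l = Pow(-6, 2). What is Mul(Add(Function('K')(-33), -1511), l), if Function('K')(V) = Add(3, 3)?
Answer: -54180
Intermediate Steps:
l = 36
Function('K')(V) = 6
Mul(Add(Function('K')(-33), -1511), l) = Mul(Add(6, -1511), 36) = Mul(-1505, 36) = -54180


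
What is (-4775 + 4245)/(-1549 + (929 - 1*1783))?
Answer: 530/2403 ≈ 0.22056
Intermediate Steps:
(-4775 + 4245)/(-1549 + (929 - 1*1783)) = -530/(-1549 + (929 - 1783)) = -530/(-1549 - 854) = -530/(-2403) = -530*(-1/2403) = 530/2403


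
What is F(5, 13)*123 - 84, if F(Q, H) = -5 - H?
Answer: -2298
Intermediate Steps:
F(5, 13)*123 - 84 = (-5 - 1*13)*123 - 84 = (-5 - 13)*123 - 84 = -18*123 - 84 = -2214 - 84 = -2298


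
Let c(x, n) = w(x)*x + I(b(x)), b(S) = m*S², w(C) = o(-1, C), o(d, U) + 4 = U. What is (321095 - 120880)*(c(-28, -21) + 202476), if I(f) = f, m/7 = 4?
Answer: 45113244660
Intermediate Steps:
o(d, U) = -4 + U
m = 28 (m = 7*4 = 28)
w(C) = -4 + C
b(S) = 28*S²
c(x, n) = 28*x² + x*(-4 + x) (c(x, n) = (-4 + x)*x + 28*x² = x*(-4 + x) + 28*x² = 28*x² + x*(-4 + x))
(321095 - 120880)*(c(-28, -21) + 202476) = (321095 - 120880)*(-28*(-4 + 29*(-28)) + 202476) = 200215*(-28*(-4 - 812) + 202476) = 200215*(-28*(-816) + 202476) = 200215*(22848 + 202476) = 200215*225324 = 45113244660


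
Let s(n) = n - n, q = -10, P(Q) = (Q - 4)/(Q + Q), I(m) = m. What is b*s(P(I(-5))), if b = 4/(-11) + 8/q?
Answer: 0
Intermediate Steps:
P(Q) = (-4 + Q)/(2*Q) (P(Q) = (-4 + Q)/((2*Q)) = (-4 + Q)*(1/(2*Q)) = (-4 + Q)/(2*Q))
s(n) = 0
b = -64/55 (b = 4/(-11) + 8/(-10) = 4*(-1/11) + 8*(-1/10) = -4/11 - 4/5 = -64/55 ≈ -1.1636)
b*s(P(I(-5))) = -64/55*0 = 0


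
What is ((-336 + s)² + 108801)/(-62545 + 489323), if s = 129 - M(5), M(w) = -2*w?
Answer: 73805/213389 ≈ 0.34587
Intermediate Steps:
s = 139 (s = 129 - (-2)*5 = 129 - 1*(-10) = 129 + 10 = 139)
((-336 + s)² + 108801)/(-62545 + 489323) = ((-336 + 139)² + 108801)/(-62545 + 489323) = ((-197)² + 108801)/426778 = (38809 + 108801)*(1/426778) = 147610*(1/426778) = 73805/213389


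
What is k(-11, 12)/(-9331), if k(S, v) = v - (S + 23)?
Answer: 0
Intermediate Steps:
k(S, v) = -23 + v - S (k(S, v) = v - (23 + S) = v + (-23 - S) = -23 + v - S)
k(-11, 12)/(-9331) = (-23 + 12 - 1*(-11))/(-9331) = (-23 + 12 + 11)*(-1/9331) = 0*(-1/9331) = 0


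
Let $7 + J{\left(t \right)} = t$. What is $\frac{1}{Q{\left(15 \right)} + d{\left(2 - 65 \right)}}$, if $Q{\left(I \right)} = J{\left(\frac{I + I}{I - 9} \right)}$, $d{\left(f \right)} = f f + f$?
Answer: $\frac{1}{3904} \approx 0.00025615$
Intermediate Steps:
$d{\left(f \right)} = f + f^{2}$ ($d{\left(f \right)} = f^{2} + f = f + f^{2}$)
$J{\left(t \right)} = -7 + t$
$Q{\left(I \right)} = -7 + \frac{2 I}{-9 + I}$ ($Q{\left(I \right)} = -7 + \frac{I + I}{I - 9} = -7 + \frac{2 I}{-9 + I}$)
$\frac{1}{Q{\left(15 \right)} + d{\left(2 - 65 \right)}} = \frac{1}{\frac{63 - 75}{-9 + 15} + \left(2 - 65\right) \left(1 + \left(2 - 65\right)\right)} = \frac{1}{\frac{63 - 75}{6} - 63 \left(1 - 63\right)} = \frac{1}{\frac{1}{6} \left(-12\right) - -3906} = \frac{1}{-2 + 3906} = \frac{1}{3904}$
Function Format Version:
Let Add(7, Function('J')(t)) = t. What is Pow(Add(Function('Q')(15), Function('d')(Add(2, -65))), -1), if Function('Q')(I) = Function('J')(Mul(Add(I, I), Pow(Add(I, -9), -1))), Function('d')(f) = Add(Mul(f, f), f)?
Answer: Rational(1, 3904) ≈ 0.00025615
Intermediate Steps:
Function('d')(f) = Add(f, Pow(f, 2)) (Function('d')(f) = Add(Pow(f, 2), f) = Add(f, Pow(f, 2)))
Function('J')(t) = Add(-7, t)
Function('Q')(I) = Add(-7, Mul(2, I, Pow(Add(-9, I), -1))) (Function('Q')(I) = Add(-7, Mul(Add(I, I), Pow(Add(I, -9), -1))) = Add(-7, Mul(Mul(2, I), Pow(Add(-9, I), -1))) = Add(-7, Mul(2, I, Pow(Add(-9, I), -1))))
Pow(Add(Function('Q')(15), Function('d')(Add(2, -65))), -1) = Pow(Add(Mul(Pow(Add(-9, 15), -1), Add(63, Mul(-5, 15))), Mul(Add(2, -65), Add(1, Add(2, -65)))), -1) = Pow(Add(Mul(Pow(6, -1), Add(63, -75)), Mul(-63, Add(1, -63))), -1) = Pow(Add(Mul(Rational(1, 6), -12), Mul(-63, -62)), -1) = Pow(Add(-2, 3906), -1) = Pow(3904, -1) = Rational(1, 3904)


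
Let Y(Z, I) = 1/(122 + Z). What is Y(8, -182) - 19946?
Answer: -2592979/130 ≈ -19946.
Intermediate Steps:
Y(8, -182) - 19946 = 1/(122 + 8) - 19946 = 1/130 - 19946 = -2592979/130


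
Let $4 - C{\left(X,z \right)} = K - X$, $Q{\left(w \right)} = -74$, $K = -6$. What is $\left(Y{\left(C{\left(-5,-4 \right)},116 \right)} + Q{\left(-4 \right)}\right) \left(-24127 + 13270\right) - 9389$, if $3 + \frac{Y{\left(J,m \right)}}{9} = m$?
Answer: $-10247540$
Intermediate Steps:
$C{\left(X,z \right)} = 10 + X$ ($C{\left(X,z \right)} = 4 - \left(-6 - X\right) = 4 + \left(6 + X\right) = 10 + X$)
$Y{\left(J,m \right)} = -27 + 9 m$
$\left(Y{\left(C{\left(-5,-4 \right)},116 \right)} + Q{\left(-4 \right)}\right) \left(-24127 + 13270\right) - 9389 = \left(\left(-27 + 9 \cdot 116\right) - 74\right) \left(-24127 + 13270\right) - 9389 = \left(\left(-27 + 1044\right) - 74\right) \left(-10857\right) - 9389 = \left(1017 - 74\right) \left(-10857\right) - 9389 = 943 \left(-10857\right) - 9389 = -10238151 - 9389 = -10247540$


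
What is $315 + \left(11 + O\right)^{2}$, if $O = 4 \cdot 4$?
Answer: $1044$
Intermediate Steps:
$O = 16$
$315 + \left(11 + O\right)^{2} = 315 + \left(11 + 16\right)^{2} = 315 + 27^{2} = 315 + 729 = 1044$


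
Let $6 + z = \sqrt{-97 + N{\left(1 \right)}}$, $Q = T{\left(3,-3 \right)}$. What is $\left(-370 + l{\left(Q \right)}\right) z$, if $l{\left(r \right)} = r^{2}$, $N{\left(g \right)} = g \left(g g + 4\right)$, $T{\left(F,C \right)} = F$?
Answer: $2166 - 722 i \sqrt{23} \approx 2166.0 - 3462.6 i$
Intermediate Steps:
$N{\left(g \right)} = g \left(4 + g^{2}\right)$ ($N{\left(g \right)} = g \left(g^{2} + 4\right) = g \left(4 + g^{2}\right)$)
$Q = 3$
$z = -6 + 2 i \sqrt{23}$ ($z = -6 + \sqrt{-97 + 1 \left(4 + 1^{2}\right)} = -6 + \sqrt{-97 + 1 \left(4 + 1\right)} = -6 + \sqrt{-97 + 1 \cdot 5} = -6 + \sqrt{-97 + 5} = -6 + \sqrt{-92} = -6 + 2 i \sqrt{23} \approx -6.0 + 9.5917 i$)
$\left(-370 + l{\left(Q \right)}\right) z = \left(-370 + 3^{2}\right) \left(-6 + 2 i \sqrt{23}\right) = \left(-370 + 9\right) \left(-6 + 2 i \sqrt{23}\right) = - 361 \left(-6 + 2 i \sqrt{23}\right) = 2166 - 722 i \sqrt{23}$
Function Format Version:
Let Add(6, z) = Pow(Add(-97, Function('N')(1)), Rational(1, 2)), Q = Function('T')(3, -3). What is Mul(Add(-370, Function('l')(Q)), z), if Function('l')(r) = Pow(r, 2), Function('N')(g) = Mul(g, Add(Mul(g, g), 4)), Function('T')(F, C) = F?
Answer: Add(2166, Mul(-722, I, Pow(23, Rational(1, 2)))) ≈ Add(2166.0, Mul(-3462.6, I))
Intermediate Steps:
Function('N')(g) = Mul(g, Add(4, Pow(g, 2))) (Function('N')(g) = Mul(g, Add(Pow(g, 2), 4)) = Mul(g, Add(4, Pow(g, 2))))
Q = 3
z = Add(-6, Mul(2, I, Pow(23, Rational(1, 2)))) (z = Add(-6, Pow(Add(-97, Mul(1, Add(4, Pow(1, 2)))), Rational(1, 2))) = Add(-6, Pow(Add(-97, Mul(1, Add(4, 1))), Rational(1, 2))) = Add(-6, Pow(Add(-97, Mul(1, 5)), Rational(1, 2))) = Add(-6, Pow(Add(-97, 5), Rational(1, 2))) = Add(-6, Pow(-92, Rational(1, 2))) = Add(-6, Mul(2, I, Pow(23, Rational(1, 2)))) ≈ Add(-6.0000, Mul(9.5917, I)))
Mul(Add(-370, Function('l')(Q)), z) = Mul(Add(-370, Pow(3, 2)), Add(-6, Mul(2, I, Pow(23, Rational(1, 2))))) = Mul(Add(-370, 9), Add(-6, Mul(2, I, Pow(23, Rational(1, 2))))) = Mul(-361, Add(-6, Mul(2, I, Pow(23, Rational(1, 2))))) = Add(2166, Mul(-722, I, Pow(23, Rational(1, 2))))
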